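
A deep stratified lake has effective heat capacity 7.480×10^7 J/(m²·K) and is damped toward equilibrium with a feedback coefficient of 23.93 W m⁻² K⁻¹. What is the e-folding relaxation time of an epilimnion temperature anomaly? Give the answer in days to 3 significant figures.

36.2 days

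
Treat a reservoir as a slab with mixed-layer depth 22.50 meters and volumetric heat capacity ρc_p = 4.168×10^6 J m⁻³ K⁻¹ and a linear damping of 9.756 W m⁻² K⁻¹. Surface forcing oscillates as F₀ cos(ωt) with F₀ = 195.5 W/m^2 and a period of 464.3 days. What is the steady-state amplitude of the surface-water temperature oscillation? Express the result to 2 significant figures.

Areal heat capacity C = ρc_p × D = 4.168×10^6 × 22.50 = 9.38×10^7 J m⁻² K⁻¹.
Angular frequency ω = 2π / T = 2π / 4.01×10^7 s = 1.57×10^-7 s⁻¹.
√((Cω)² + λ²) = √((14.7)² + 9.756²) = 17.6 W/(m²·K).
Amplitude A = F₀ / √((Cω)²+λ²) = 195.5 / 17.6 = 11.1 K.

11 K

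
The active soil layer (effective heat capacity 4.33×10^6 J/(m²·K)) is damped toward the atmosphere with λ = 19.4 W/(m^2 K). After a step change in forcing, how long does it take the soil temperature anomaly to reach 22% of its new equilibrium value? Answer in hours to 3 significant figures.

Areal heat capacity C = 4.33×10^6 J/(m²·K) (given).
τ = C / λ = 4.33×10^6 / 19.4 = 2.23×10^5 s.
Fraction reached: 1 − e^(−t/τ) = 0.22 ⇒ t = −τ ln(1 − 0.22) = τ × 0.248.
t = 55500 s = 15.4 hours.

15.4 hours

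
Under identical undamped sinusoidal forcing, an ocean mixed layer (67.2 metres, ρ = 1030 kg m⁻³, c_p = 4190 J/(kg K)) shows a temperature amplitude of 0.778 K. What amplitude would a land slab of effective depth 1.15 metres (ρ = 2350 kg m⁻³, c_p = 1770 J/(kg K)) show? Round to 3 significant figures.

47.2 K

C_ocean = 2.90×10^8 J/(m²·K); C_land = 4.78×10^6 J/(m²·K).
A ∝ 1/C ⇒ A_land = A_ocean × C_ocean/C_land = 0.778 × 60.6 = 47.2 K.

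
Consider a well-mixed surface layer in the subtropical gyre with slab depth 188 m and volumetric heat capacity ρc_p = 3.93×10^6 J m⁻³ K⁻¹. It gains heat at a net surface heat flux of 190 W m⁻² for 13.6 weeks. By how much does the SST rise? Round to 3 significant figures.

Areal heat capacity C = ρc_p × D = 3.93×10^6 × 188 = 7.39×10^8 J/(m^2 K).
Net heat input Q = F Δt = 190 × (13.6 weeks × 6.048×10^5 s/week) = 1.56×10^9 J/m².
ΔT = Q / C = 1.56×10^9 / 7.39×10^8 = 2.12 K.

2.12 K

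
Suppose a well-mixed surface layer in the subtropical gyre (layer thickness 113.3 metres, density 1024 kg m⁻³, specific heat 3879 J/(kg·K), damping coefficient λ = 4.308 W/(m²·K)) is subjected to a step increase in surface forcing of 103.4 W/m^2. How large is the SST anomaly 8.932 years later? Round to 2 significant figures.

22 K

Areal heat capacity C = ρ c_p D = 1024 × 3879 × 113.3 = 4.50×10^8 J/(m²·K).
τ = C / λ = 4.50×10^8 / 4.308 = 1.04×10^8 s.
Equilibrium anomaly ΔT_eq = F / λ = 103.4 / 4.308 = 24.0 K.
t = 8.932 years = 2.82×10^8 s, so t/τ = 2.70.
ΔT(t) = ΔT_eq (1 − e^(−t/τ)) = 24.0 × (1 − e^−2.70) = 22.4 K.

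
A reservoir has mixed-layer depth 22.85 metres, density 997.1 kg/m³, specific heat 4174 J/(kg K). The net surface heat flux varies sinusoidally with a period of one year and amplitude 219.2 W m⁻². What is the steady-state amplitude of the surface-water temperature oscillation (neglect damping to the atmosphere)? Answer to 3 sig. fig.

11.6 K

Areal heat capacity C = ρ c_p D = 997.1 × 4174 × 22.85 = 9.51×10^7 J/(m²·K).
Angular frequency ω = 2π / T = 2π / 3.15×10^7 s = 1.99×10^-7 s⁻¹.
Cω = 9.51×10^7 × 1.99×10^-7 = 18.9 W/(m²·K).
Amplitude A = F₀ / (Cω) = 219.2 / 18.9 = 11.6 K.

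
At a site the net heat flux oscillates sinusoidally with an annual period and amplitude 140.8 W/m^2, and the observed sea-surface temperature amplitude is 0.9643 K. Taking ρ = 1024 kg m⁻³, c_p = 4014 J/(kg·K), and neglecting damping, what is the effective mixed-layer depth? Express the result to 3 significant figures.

178 m

ω = 2π / 3.15×10^7 s = 1.99×10^-7 s⁻¹.
Required C = F₀ / (A ω) = 140.8 / (0.9643 × 1.99×10^-7) = 7.33×10^8 J/(m²·K).
D = C / (ρ c_p) = 7.33×10^8 / (1024 × 4014) = 178 m.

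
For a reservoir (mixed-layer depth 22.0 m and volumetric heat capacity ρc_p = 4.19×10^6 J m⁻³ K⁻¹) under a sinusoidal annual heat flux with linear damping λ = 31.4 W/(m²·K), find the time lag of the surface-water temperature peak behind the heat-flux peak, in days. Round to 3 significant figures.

30.7 days

Areal heat capacity C = ρc_p × D = 4.19×10^6 × 22.0 = 9.22×10^7 J/(m^2 K).
ω = 2π / 3.15×10^7 s = 1.99×10^-7 s⁻¹.
Phase lag φ = arctan(Cω/λ) = arctan(18.4/31.4) = 0.529 rad.
Time lag = φ / ω = 0.529 / 1.99×10^-7 = 2.66×10^6 s = 30.7 days.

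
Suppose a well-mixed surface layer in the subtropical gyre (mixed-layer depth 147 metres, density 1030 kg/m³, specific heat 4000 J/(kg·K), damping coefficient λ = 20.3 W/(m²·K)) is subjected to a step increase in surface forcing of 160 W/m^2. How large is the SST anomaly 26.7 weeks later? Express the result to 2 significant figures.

3.3 K

Areal heat capacity C = ρ c_p D = 1030 × 4000 × 147 = 6.06×10^8 J m⁻² K⁻¹.
τ = C / λ = 6.06×10^8 / 20.3 = 2.98×10^7 s.
Equilibrium anomaly ΔT_eq = F / λ = 160 / 20.3 = 7.88 K.
t = 26.7 weeks = 1.61×10^7 s, so t/τ = 0.541.
ΔT(t) = ΔT_eq (1 − e^(−t/τ)) = 7.88 × (1 − e^−0.541) = 3.29 K.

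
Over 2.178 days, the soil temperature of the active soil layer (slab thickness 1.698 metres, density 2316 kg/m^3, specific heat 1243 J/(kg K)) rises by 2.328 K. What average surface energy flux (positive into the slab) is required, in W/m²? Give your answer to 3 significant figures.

60.5

Areal heat capacity C = ρ c_p D = 2316 × 1243 × 1.698 = 4.89×10^6 J/(m^2 K).
Required heat per unit area: Q = C ΔT = 4.89×10^6 × 2.328 = 1.14×10^7 J/m².
Flux F = Q / Δt = 1.14×10^7 / 1.88×10^5 s = 60.5 W/m².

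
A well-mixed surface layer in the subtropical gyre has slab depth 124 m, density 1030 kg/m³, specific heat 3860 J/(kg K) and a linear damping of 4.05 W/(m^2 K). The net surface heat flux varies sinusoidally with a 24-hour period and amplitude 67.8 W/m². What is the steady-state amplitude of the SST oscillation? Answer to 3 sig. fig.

Areal heat capacity C = ρ c_p D = 1030 × 3860 × 124 = 4.93×10^8 J m⁻² K⁻¹.
Angular frequency ω = 2π / T = 2π / 86400 s = 7.27×10^-5 s⁻¹.
√((Cω)² + λ²) = √((35900)² + 4.05²) = 35900 W/(m²·K).
Amplitude A = F₀ / √((Cω)²+λ²) = 67.8 / 35900 = 0.00189 K.

0.00189 K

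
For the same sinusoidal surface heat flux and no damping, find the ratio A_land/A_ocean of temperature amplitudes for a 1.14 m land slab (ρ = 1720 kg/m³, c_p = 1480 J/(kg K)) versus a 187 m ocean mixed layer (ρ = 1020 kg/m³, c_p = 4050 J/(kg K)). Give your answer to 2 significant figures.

C_ocean = 1020 × 4050 × 187 = 7.72×10^8 J/(m²·K).
C_land = 1720 × 1480 × 1.14 = 2.90×10^6 J/(m²·K).
Undamped amplitude ∝ 1/C, so A_land/A_ocean = C_ocean/C_land = 266.

270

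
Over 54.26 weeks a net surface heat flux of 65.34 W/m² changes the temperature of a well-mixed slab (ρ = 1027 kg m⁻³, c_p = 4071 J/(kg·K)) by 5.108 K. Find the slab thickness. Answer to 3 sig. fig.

100 m

Heat input Q = F Δt = 65.34 × 3.28×10^7 s = 2.14×10^9 J/m².
Required areal heat capacity C = Q / ΔT = 4.20×10^8 J/(m²·K).
Depth D = C / (ρ c_p) = 4.20×10^8 / (1027 × 4071) = 100 m.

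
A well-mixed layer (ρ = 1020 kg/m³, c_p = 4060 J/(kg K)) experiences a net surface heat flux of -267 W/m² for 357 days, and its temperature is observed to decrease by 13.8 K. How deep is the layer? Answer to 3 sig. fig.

144 m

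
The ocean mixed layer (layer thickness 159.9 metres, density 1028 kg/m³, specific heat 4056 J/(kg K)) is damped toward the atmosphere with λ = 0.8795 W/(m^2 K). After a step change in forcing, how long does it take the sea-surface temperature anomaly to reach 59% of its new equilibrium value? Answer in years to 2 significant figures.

21 years

Areal heat capacity C = ρ c_p D = 1028 × 4056 × 159.9 = 6.67×10^8 J m⁻² K⁻¹.
τ = C / λ = 6.67×10^8 / 0.8795 = 7.58×10^8 s.
Fraction reached: 1 − e^(−t/τ) = 0.59 ⇒ t = −τ ln(1 − 0.59) = τ × 0.892.
t = 6.76×10^8 s = 21.4 years.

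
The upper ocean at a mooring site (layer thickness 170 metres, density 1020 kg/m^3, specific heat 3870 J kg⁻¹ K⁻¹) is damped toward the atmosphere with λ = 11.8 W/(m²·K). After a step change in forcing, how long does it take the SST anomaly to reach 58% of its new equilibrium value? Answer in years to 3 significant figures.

Areal heat capacity C = ρ c_p D = 1020 × 3870 × 170 = 6.71×10^8 J m⁻² K⁻¹.
τ = C / λ = 6.71×10^8 / 11.8 = 5.69×10^7 s.
Fraction reached: 1 − e^(−t/τ) = 0.58 ⇒ t = −τ ln(1 − 0.58) = τ × 0.868.
t = 4.93×10^7 s = 1.56 years.

1.56 years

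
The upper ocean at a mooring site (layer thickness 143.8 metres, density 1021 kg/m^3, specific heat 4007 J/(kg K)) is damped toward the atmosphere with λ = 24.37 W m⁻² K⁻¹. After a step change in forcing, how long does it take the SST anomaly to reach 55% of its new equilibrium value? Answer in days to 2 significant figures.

220 days

Areal heat capacity C = ρ c_p D = 1021 × 4007 × 143.8 = 5.88×10^8 J/(m²·K).
τ = C / λ = 5.88×10^8 / 24.37 = 2.41×10^7 s.
Fraction reached: 1 − e^(−t/τ) = 0.55 ⇒ t = −τ ln(1 − 0.55) = τ × 0.799.
t = 1.93×10^7 s = 223 days.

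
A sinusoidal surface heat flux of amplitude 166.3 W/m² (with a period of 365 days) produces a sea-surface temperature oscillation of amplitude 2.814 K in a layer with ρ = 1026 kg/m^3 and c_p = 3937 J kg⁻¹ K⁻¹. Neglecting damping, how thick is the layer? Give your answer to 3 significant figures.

73.4 m

ω = 2π / 3.15×10^7 s = 1.99×10^-7 s⁻¹.
Required C = F₀ / (A ω) = 166.3 / (2.814 × 1.99×10^-7) = 2.97×10^8 J/(m²·K).
D = C / (ρ c_p) = 2.97×10^8 / (1026 × 3937) = 73.4 m.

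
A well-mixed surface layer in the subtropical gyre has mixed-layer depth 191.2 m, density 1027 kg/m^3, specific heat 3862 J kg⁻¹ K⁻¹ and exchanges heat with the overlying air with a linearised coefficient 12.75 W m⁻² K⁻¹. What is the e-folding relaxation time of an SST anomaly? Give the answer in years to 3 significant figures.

1.88 years

Areal heat capacity C = ρ c_p D = 1027 × 3862 × 191.2 = 7.58×10^8 J/(m²·K).
Relaxation time τ = C / λ = 7.58×10^8 / 12.75 = 5.95×10^7 s.
In years: 5.95×10^7 s / (3.156×10^7 s/year) = 1.88 years.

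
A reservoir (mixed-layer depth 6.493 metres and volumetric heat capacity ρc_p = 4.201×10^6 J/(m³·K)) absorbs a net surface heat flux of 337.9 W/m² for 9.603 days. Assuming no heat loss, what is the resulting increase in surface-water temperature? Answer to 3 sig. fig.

10.3 K

Areal heat capacity C = ρc_p × D = 4.201×10^6 × 6.493 = 2.73×10^7 J m⁻² K⁻¹.
Net heat input Q = F Δt = 337.9 × (9.603 days × 86400 s/day) = 2.80×10^8 J/m².
ΔT = Q / C = 2.80×10^8 / 2.73×10^7 = 10.3 K.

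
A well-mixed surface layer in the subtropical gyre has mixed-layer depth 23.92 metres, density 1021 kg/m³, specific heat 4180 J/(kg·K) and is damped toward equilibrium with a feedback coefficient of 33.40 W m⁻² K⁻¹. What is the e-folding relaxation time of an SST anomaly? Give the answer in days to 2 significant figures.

35 days

Areal heat capacity C = ρ c_p D = 1021 × 4180 × 23.92 = 1.02×10^8 J/(m²·K).
Relaxation time τ = C / λ = 1.02×10^8 / 33.40 = 3.06×10^6 s.
In days: 3.06×10^6 s / (86400 s/day) = 35.4 days.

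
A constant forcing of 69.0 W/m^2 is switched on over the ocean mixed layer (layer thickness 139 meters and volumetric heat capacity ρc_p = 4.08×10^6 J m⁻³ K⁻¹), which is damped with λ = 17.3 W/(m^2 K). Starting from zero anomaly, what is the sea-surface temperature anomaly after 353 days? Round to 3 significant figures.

Areal heat capacity C = ρc_p × D = 4.08×10^6 × 139 = 5.67×10^8 J/(m²·K).
τ = C / λ = 5.67×10^8 / 17.3 = 3.28×10^7 s.
Equilibrium anomaly ΔT_eq = F / λ = 69.0 / 17.3 = 3.99 K.
t = 353 days = 3.05×10^7 s, so t/τ = 0.930.
ΔT(t) = ΔT_eq (1 − e^(−t/τ)) = 3.99 × (1 − e^−0.930) = 2.42 K.

2.42 K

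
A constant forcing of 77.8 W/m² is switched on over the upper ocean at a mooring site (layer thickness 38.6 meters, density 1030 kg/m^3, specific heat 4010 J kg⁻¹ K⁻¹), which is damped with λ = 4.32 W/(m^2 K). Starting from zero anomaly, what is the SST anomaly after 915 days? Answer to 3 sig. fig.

15.9 K

Areal heat capacity C = ρ c_p D = 1030 × 4010 × 38.6 = 1.59×10^8 J m⁻² K⁻¹.
τ = C / λ = 1.59×10^8 / 4.32 = 3.69×10^7 s.
Equilibrium anomaly ΔT_eq = F / λ = 77.8 / 4.32 = 18.0 K.
t = 915 days = 7.91×10^7 s, so t/τ = 2.14.
ΔT(t) = ΔT_eq (1 − e^(−t/τ)) = 18.0 × (1 − e^−2.14) = 15.9 K.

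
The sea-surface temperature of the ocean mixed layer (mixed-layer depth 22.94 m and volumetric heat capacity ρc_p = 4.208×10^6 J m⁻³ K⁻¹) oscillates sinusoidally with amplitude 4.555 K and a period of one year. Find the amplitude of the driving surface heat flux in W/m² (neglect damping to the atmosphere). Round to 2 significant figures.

88

Areal heat capacity C = ρc_p × D = 4.208×10^6 × 22.94 = 9.65×10^7 J m⁻² K⁻¹.
ω = 2π / 3.15×10^7 s = 1.99×10^-7 s⁻¹.
Cω = 9.65×10^7 × 1.99×10^-7 = 19.2 W/(m²·K).
F₀ = A × Cω = 4.555 × 19.2 = 87.6 W/m².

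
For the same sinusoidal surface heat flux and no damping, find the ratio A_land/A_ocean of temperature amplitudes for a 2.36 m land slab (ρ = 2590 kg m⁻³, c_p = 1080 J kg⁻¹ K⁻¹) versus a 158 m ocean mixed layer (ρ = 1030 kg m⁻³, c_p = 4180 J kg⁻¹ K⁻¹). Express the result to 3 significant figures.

103

C_ocean = 1030 × 4180 × 158 = 6.80×10^8 J/(m²·K).
C_land = 2590 × 1080 × 2.36 = 6.60×10^6 J/(m²·K).
Undamped amplitude ∝ 1/C, so A_land/A_ocean = C_ocean/C_land = 103.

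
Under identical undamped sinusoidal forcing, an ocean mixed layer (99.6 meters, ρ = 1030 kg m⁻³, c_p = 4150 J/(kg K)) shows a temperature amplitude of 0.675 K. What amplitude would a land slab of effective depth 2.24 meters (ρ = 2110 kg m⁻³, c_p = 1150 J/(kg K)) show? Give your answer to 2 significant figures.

C_ocean = 4.26×10^8 J/(m²·K); C_land = 5.44×10^6 J/(m²·K).
A ∝ 1/C ⇒ A_land = A_ocean × C_ocean/C_land = 0.675 × 78.3 = 52.9 K.

53 K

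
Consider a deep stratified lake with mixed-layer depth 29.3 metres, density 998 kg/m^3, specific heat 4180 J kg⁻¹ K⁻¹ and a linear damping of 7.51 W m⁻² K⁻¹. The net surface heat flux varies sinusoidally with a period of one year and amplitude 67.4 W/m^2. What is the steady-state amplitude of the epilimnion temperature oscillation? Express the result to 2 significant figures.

2.6 K

Areal heat capacity C = ρ c_p D = 998 × 4180 × 29.3 = 1.22×10^8 J m⁻² K⁻¹.
Angular frequency ω = 2π / T = 2π / 3.15×10^7 s = 1.99×10^-7 s⁻¹.
√((Cω)² + λ²) = √((24.4)² + 7.51²) = 25.5 W/(m²·K).
Amplitude A = F₀ / √((Cω)²+λ²) = 67.4 / 25.5 = 2.64 K.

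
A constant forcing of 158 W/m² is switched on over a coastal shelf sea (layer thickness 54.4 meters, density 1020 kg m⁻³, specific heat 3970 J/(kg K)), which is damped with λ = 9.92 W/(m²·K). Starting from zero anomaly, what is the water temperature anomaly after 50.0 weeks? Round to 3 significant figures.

Areal heat capacity C = ρ c_p D = 1020 × 3970 × 54.4 = 2.20×10^8 J/(m²·K).
τ = C / λ = 2.20×10^8 / 9.92 = 2.22×10^7 s.
Equilibrium anomaly ΔT_eq = F / λ = 158 / 9.92 = 15.9 K.
t = 50.0 weeks = 3.02×10^7 s, so t/τ = 1.36.
ΔT(t) = ΔT_eq (1 − e^(−t/τ)) = 15.9 × (1 − e^−1.36) = 11.8 K.

11.8 K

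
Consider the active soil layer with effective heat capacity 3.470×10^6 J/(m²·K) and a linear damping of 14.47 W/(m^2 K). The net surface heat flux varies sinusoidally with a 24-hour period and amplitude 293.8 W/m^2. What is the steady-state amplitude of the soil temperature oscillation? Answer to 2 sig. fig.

1.2 K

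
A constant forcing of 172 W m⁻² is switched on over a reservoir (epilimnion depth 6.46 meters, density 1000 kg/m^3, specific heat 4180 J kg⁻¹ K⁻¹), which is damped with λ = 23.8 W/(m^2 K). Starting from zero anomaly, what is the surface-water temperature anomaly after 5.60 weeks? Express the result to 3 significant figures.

Areal heat capacity C = ρ c_p D = 1000 × 4180 × 6.46 = 2.70×10^7 J/(m^2 K).
τ = C / λ = 2.70×10^7 / 23.8 = 1.13×10^6 s.
Equilibrium anomaly ΔT_eq = F / λ = 172 / 23.8 = 7.23 K.
t = 5.60 weeks = 3.39×10^6 s, so t/τ = 2.99.
ΔT(t) = ΔT_eq (1 − e^(−t/τ)) = 7.23 × (1 − e^−2.99) = 6.86 K.

6.86 K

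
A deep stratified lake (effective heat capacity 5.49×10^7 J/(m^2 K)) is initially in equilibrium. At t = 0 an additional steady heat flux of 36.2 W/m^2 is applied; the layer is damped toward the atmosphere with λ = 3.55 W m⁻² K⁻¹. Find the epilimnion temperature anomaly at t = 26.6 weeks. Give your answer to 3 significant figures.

Areal heat capacity C = 5.49×10^7 J/(m^2 K) (given).
τ = C / λ = 5.49×10^7 / 3.55 = 1.55×10^7 s.
Equilibrium anomaly ΔT_eq = F / λ = 36.2 / 3.55 = 10.2 K.
t = 26.6 weeks = 1.61×10^7 s, so t/τ = 1.04.
ΔT(t) = ΔT_eq (1 − e^(−t/τ)) = 10.2 × (1 − e^−1.04) = 6.59 K.

6.59 K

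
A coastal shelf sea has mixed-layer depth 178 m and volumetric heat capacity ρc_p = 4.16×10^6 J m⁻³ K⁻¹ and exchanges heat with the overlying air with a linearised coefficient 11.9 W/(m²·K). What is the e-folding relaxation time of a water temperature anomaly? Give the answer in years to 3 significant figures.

Areal heat capacity C = ρc_p × D = 4.16×10^6 × 178 = 7.40×10^8 J/(m²·K).
Relaxation time τ = C / λ = 7.40×10^8 / 11.9 = 6.22×10^7 s.
In years: 6.22×10^7 s / (3.156×10^7 s/year) = 1.97 years.

1.97 years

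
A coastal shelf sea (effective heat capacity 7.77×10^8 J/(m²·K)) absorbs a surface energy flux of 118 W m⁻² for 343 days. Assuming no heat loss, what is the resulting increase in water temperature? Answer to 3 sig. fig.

Areal heat capacity C = 7.77×10^8 J/(m²·K) (given).
Net heat input Q = F Δt = 118 × (343 days × 86400 s/day) = 3.50×10^9 J/m².
ΔT = Q / C = 3.50×10^9 / 7.77×10^8 = 4.50 K.

4.50 K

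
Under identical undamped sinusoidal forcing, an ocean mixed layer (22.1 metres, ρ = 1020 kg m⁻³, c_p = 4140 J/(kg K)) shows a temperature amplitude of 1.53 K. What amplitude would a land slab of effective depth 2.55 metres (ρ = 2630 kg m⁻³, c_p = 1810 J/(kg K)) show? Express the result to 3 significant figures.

11.8 K

C_ocean = 9.33×10^7 J/(m²·K); C_land = 1.21×10^7 J/(m²·K).
A ∝ 1/C ⇒ A_land = A_ocean × C_ocean/C_land = 1.53 × 7.69 = 11.8 K.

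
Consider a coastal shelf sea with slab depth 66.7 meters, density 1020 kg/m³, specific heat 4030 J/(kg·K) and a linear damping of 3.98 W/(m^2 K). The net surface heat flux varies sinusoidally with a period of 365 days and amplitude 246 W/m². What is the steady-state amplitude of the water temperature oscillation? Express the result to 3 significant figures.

4.49 K

Areal heat capacity C = ρ c_p D = 1020 × 4030 × 66.7 = 2.74×10^8 J m⁻² K⁻¹.
Angular frequency ω = 2π / T = 2π / 3.15×10^7 s = 1.99×10^-7 s⁻¹.
√((Cω)² + λ²) = √((54.6)² + 3.98²) = 54.8 W/(m²·K).
Amplitude A = F₀ / √((Cω)²+λ²) = 246 / 54.8 = 4.49 K.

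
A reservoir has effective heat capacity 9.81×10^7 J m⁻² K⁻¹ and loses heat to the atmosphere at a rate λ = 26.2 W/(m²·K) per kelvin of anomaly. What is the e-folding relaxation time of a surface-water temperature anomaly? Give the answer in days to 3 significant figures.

Areal heat capacity C = 9.81×10^7 J m⁻² K⁻¹ (given).
Relaxation time τ = C / λ = 9.81×10^7 / 26.2 = 3.74×10^6 s.
In days: 3.74×10^6 s / (86400 s/day) = 43.3 days.

43.3 days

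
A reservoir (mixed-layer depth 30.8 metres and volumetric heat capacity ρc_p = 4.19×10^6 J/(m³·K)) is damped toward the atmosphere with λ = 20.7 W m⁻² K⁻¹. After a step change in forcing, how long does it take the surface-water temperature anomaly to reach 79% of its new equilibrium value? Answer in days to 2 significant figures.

Areal heat capacity C = ρc_p × D = 4.19×10^6 × 30.8 = 1.29×10^8 J/(m^2 K).
τ = C / λ = 1.29×10^8 / 20.7 = 6.23×10^6 s.
Fraction reached: 1 − e^(−t/τ) = 0.79 ⇒ t = −τ ln(1 − 0.79) = τ × 1.56.
t = 9.73×10^6 s = 113 days.

110 days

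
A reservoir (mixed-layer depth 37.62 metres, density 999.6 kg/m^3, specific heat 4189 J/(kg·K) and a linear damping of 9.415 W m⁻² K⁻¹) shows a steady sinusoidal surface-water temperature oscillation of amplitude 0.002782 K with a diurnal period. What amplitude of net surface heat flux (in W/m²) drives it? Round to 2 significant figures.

Areal heat capacity C = ρ c_p D = 999.6 × 4189 × 37.62 = 1.58×10^8 J m⁻² K⁻¹.
ω = 2π / 86400 s = 7.27×10^-5 s⁻¹.
√((Cω)² + λ²) = √((11500)² + 9.415²) = 11500 W/(m²·K).
F₀ = A × √((Cω)²+λ²) = 0.002782 × 11500 = 31.9 W/m².

32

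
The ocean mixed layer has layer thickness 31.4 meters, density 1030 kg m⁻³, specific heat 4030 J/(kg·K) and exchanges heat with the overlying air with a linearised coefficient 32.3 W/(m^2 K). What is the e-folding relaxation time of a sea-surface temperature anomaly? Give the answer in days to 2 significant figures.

47 days

Areal heat capacity C = ρ c_p D = 1030 × 4030 × 31.4 = 1.30×10^8 J m⁻² K⁻¹.
Relaxation time τ = C / λ = 1.30×10^8 / 32.3 = 4.04×10^6 s.
In days: 4.04×10^6 s / (86400 s/day) = 46.7 days.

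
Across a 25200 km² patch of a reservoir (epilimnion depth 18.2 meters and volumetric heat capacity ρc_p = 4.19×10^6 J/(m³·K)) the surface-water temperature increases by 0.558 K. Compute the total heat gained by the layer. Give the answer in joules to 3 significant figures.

1.07×10^18 J

Areal heat capacity C = ρc_p × D = 4.19×10^6 × 18.2 = 7.63×10^7 J m⁻² K⁻¹.
Heat per unit area: q = C ΔT = 7.63×10^7 × 0.558 = 4.26×10^7 J/m².
Total heat: Q = q × A = 4.26×10^7 × (25200 × 10⁶ m²) = 1.07×10^18 J.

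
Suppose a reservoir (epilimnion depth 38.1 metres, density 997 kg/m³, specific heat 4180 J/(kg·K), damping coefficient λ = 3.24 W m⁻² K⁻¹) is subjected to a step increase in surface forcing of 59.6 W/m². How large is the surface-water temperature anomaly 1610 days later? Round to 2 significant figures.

Areal heat capacity C = ρ c_p D = 997 × 4180 × 38.1 = 1.59×10^8 J m⁻² K⁻¹.
τ = C / λ = 1.59×10^8 / 3.24 = 4.90×10^7 s.
Equilibrium anomaly ΔT_eq = F / λ = 59.6 / 3.24 = 18.4 K.
t = 1610 days = 1.39×10^8 s, so t/τ = 2.84.
ΔT(t) = ΔT_eq (1 − e^(−t/τ)) = 18.4 × (1 − e^−2.84) = 17.3 K.

17 K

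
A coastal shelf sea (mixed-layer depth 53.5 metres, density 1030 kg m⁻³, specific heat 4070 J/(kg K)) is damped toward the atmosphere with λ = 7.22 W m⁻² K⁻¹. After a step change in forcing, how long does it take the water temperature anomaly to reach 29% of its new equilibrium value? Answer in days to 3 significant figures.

Areal heat capacity C = ρ c_p D = 1030 × 4070 × 53.5 = 2.24×10^8 J/(m²·K).
τ = C / λ = 2.24×10^8 / 7.22 = 3.11×10^7 s.
Fraction reached: 1 − e^(−t/τ) = 0.29 ⇒ t = −τ ln(1 − 0.29) = τ × 0.342.
t = 1.06×10^7 s = 123 days.

123 days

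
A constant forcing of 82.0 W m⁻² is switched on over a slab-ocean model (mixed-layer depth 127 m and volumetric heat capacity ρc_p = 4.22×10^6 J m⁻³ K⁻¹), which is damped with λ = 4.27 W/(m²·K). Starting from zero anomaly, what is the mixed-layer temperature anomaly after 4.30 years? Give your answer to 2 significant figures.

Areal heat capacity C = ρc_p × D = 4.22×10^6 × 127 = 5.36×10^8 J/(m^2 K).
τ = C / λ = 5.36×10^8 / 4.27 = 1.26×10^8 s.
Equilibrium anomaly ΔT_eq = F / λ = 82.0 / 4.27 = 19.2 K.
t = 4.30 years = 1.36×10^8 s, so t/τ = 1.08.
ΔT(t) = ΔT_eq (1 − e^(−t/τ)) = 19.2 × (1 − e^−1.08) = 12.7 K.

13 K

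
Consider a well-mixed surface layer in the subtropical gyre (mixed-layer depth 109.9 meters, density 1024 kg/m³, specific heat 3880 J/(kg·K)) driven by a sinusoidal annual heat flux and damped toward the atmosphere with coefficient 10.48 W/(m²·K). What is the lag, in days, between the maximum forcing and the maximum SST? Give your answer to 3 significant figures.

84.3 days

Areal heat capacity C = ρ c_p D = 1024 × 3880 × 109.9 = 4.37×10^8 J/(m^2 K).
ω = 2π / 3.15×10^7 s = 1.99×10^-7 s⁻¹.
Phase lag φ = arctan(Cω/λ) = arctan(87.0/10.48) = 1.45 rad.
Time lag = φ / ω = 1.45 / 1.99×10^-7 = 7.28×10^6 s = 84.3 days.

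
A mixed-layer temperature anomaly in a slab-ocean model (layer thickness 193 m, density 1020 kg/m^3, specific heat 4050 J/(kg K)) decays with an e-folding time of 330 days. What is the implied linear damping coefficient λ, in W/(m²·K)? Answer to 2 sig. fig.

Areal heat capacity C = ρ c_p D = 1020 × 4050 × 193 = 7.97×10^8 J m⁻² K⁻¹.
τ = 330 days = 2.85×10^7 s.
λ = C / τ = 7.97×10^8 / 2.85×10^7 = 28.0 W/(m²·K).

28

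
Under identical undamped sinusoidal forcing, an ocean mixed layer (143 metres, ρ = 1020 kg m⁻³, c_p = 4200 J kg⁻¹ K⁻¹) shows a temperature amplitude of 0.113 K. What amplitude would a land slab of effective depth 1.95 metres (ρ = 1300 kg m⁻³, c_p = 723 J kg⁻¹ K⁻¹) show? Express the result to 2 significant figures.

38 K

C_ocean = 6.13×10^8 J/(m²·K); C_land = 1.83×10^6 J/(m²·K).
A ∝ 1/C ⇒ A_land = A_ocean × C_ocean/C_land = 0.113 × 334 = 37.8 K.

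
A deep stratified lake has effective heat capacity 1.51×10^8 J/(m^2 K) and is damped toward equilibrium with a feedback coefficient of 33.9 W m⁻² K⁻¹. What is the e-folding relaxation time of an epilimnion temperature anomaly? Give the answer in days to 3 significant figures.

51.6 days

Areal heat capacity C = 1.51×10^8 J/(m^2 K) (given).
Relaxation time τ = C / λ = 1.51×10^8 / 33.9 = 4.45×10^6 s.
In days: 4.45×10^6 s / (86400 s/day) = 51.6 days.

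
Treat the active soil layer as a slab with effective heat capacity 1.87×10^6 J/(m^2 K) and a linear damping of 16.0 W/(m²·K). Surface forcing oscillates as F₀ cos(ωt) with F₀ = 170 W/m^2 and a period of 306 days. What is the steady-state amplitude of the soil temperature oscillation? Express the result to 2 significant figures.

Areal heat capacity C = 1.87×10^6 J/(m^2 K) (given).
Angular frequency ω = 2π / T = 2π / 2.64×10^7 s = 2.38×10^-7 s⁻¹.
√((Cω)² + λ²) = √((0.444)² + 16.0²) = 16.0 W/(m²·K).
Amplitude A = F₀ / √((Cω)²+λ²) = 170 / 16.0 = 10.6 K.

11 K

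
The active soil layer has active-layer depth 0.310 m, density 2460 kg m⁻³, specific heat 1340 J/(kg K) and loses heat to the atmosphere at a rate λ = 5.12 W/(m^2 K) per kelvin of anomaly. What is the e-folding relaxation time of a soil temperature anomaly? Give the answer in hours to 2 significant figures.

Areal heat capacity C = ρ c_p D = 2460 × 1340 × 0.310 = 1.02×10^6 J/(m²·K).
Relaxation time τ = C / λ = 1.02×10^6 / 5.12 = 2.00×10^5 s.
In hours: 2.00×10^5 s / (3600 s/hour) = 55.4 hours.

55 hours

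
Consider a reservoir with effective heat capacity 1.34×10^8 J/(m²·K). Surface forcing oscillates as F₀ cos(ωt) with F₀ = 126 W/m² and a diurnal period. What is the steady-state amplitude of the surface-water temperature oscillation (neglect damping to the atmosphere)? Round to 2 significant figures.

0.013 K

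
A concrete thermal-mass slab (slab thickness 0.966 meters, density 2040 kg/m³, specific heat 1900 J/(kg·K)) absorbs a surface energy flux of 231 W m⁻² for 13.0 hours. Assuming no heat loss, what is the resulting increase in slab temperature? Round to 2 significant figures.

2.9 K

Areal heat capacity C = ρ c_p D = 2040 × 1900 × 0.966 = 3.74×10^6 J m⁻² K⁻¹.
Net heat input Q = F Δt = 231 × (13.0 hours × 3600 s/hour) = 1.08×10^7 J/m².
ΔT = Q / C = 1.08×10^7 / 3.74×10^6 = 2.89 K.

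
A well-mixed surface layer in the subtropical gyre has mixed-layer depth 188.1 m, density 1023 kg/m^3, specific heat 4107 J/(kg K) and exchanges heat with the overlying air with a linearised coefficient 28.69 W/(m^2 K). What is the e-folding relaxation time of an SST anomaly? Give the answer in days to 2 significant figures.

320 days

Areal heat capacity C = ρ c_p D = 1023 × 4107 × 188.1 = 7.90×10^8 J/(m^2 K).
Relaxation time τ = C / λ = 7.90×10^8 / 28.69 = 2.75×10^7 s.
In days: 2.75×10^7 s / (86400 s/day) = 319 days.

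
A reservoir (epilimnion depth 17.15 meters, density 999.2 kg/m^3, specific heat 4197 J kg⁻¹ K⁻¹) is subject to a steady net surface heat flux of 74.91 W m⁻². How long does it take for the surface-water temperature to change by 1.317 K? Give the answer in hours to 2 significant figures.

350 hours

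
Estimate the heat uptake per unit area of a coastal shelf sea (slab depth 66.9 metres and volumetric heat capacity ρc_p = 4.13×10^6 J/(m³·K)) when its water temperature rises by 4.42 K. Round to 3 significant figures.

1.22×10^9

Areal heat capacity C = ρc_p × D = 4.13×10^6 × 66.9 = 2.76×10^8 J/(m²·K).
ΔQ = C ΔT = 2.76×10^8 × 4.42 = 1.22×10^9 J/m².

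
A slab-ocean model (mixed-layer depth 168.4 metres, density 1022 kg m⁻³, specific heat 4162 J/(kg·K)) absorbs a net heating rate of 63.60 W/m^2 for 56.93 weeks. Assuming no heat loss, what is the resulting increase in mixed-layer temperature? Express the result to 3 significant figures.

Areal heat capacity C = ρ c_p D = 1022 × 4162 × 168.4 = 7.16×10^8 J/(m²·K).
Net heat input Q = F Δt = 63.60 × (56.93 weeks × 6.048×10^5 s/week) = 2.19×10^9 J/m².
ΔT = Q / C = 2.19×10^9 / 7.16×10^8 = 3.06 K.

3.06 K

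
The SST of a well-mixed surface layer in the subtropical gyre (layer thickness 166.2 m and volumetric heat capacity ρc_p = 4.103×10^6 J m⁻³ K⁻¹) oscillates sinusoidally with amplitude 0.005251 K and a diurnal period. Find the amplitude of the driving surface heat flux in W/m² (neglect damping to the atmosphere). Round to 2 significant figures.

260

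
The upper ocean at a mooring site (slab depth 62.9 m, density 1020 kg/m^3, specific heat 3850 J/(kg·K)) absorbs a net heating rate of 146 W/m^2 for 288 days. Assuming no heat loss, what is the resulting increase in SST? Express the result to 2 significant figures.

15 K

Areal heat capacity C = ρ c_p D = 1020 × 3850 × 62.9 = 2.47×10^8 J/(m^2 K).
Net heat input Q = F Δt = 146 × (288 days × 86400 s/day) = 3.63×10^9 J/m².
ΔT = Q / C = 3.63×10^9 / 2.47×10^8 = 14.7 K.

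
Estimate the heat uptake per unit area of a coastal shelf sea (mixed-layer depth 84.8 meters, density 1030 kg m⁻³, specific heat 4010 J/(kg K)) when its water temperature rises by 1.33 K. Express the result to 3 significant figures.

4.66×10^8

Areal heat capacity C = ρ c_p D = 1030 × 4010 × 84.8 = 3.50×10^8 J m⁻² K⁻¹.
ΔQ = C ΔT = 3.50×10^8 × 1.33 = 4.66×10^8 J/m².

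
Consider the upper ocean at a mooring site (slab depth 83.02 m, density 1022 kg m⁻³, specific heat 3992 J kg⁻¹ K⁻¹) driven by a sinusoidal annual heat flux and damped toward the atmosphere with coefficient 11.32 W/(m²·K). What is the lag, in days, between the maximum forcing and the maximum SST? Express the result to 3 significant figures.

Areal heat capacity C = ρ c_p D = 1022 × 3992 × 83.02 = 3.39×10^8 J/(m²·K).
ω = 2π / 3.15×10^7 s = 1.99×10^-7 s⁻¹.
Phase lag φ = arctan(Cω/λ) = arctan(67.5/11.32) = 1.40 rad.
Time lag = φ / ω = 1.40 / 1.99×10^-7 = 7.05×10^6 s = 81.6 days.

81.6 days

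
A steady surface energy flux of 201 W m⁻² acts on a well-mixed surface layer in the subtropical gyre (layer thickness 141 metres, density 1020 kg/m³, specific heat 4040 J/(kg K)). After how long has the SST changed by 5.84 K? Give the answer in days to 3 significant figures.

Areal heat capacity C = ρ c_p D = 1020 × 4040 × 141 = 5.81×10^8 J m⁻² K⁻¹.
Time required: Δt = C ΔT / F = 5.81×10^8 × 5.84 / 201 = 1.69×10^7 s.
In days: 1.69×10^7 s / (86400 s/day) = 195 days.

195 days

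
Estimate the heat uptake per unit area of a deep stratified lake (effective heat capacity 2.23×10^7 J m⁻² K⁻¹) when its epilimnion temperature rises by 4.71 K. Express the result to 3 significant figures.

Areal heat capacity C = 2.23×10^7 J m⁻² K⁻¹ (given).
ΔQ = C ΔT = 2.23×10^7 × 4.71 = 1.05×10^8 J/m².

1.05×10^8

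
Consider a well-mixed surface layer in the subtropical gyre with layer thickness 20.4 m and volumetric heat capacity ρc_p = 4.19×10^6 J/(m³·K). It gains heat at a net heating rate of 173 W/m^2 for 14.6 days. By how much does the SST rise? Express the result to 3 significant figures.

Areal heat capacity C = ρc_p × D = 4.19×10^6 × 20.4 = 8.55×10^7 J/(m²·K).
Net heat input Q = F Δt = 173 × (14.6 days × 86400 s/day) = 2.18×10^8 J/m².
ΔT = Q / C = 2.18×10^8 / 8.55×10^7 = 2.55 K.

2.55 K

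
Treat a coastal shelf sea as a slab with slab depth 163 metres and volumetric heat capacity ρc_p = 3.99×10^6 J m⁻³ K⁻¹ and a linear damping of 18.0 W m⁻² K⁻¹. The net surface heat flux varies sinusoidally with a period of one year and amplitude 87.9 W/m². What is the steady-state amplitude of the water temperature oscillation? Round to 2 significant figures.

Areal heat capacity C = ρc_p × D = 3.99×10^6 × 163 = 6.50×10^8 J m⁻² K⁻¹.
Angular frequency ω = 2π / T = 2π / 3.15×10^7 s = 1.99×10^-7 s⁻¹.
√((Cω)² + λ²) = √((130)² + 18.0²) = 131 W/(m²·K).
Amplitude A = F₀ / √((Cω)²+λ²) = 87.9 / 131 = 0.672 K.

0.67 K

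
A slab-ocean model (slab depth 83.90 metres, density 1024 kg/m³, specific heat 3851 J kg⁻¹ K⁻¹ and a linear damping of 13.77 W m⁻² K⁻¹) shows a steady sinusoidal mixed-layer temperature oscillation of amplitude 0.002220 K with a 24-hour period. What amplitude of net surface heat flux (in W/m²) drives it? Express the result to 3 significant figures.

Areal heat capacity C = ρ c_p D = 1024 × 3851 × 83.90 = 3.31×10^8 J/(m^2 K).
ω = 2π / 86400 s = 7.27×10^-5 s⁻¹.
√((Cω)² + λ²) = √((24100)² + 13.77²) = 24100 W/(m²·K).
F₀ = A × √((Cω)²+λ²) = 0.002220 × 24100 = 53.4 W/m².

53.4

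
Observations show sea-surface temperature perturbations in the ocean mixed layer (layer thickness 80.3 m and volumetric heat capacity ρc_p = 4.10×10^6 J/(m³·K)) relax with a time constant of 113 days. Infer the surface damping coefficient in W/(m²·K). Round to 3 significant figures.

33.7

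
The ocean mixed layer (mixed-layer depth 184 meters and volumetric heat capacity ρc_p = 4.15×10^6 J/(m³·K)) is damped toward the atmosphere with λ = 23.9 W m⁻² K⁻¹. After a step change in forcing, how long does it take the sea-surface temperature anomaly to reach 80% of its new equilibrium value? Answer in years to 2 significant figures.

1.6 years

Areal heat capacity C = ρc_p × D = 4.15×10^6 × 184 = 7.64×10^8 J/(m^2 K).
τ = C / λ = 7.64×10^8 / 23.9 = 3.19×10^7 s.
Fraction reached: 1 − e^(−t/τ) = 0.80 ⇒ t = −τ ln(1 − 0.80) = τ × 1.61.
t = 5.14×10^7 s = 1.63 years.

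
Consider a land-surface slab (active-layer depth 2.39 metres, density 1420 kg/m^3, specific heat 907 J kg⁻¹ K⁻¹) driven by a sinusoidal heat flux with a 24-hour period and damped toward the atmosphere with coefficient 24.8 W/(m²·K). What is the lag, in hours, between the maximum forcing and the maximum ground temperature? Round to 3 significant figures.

5.58 hours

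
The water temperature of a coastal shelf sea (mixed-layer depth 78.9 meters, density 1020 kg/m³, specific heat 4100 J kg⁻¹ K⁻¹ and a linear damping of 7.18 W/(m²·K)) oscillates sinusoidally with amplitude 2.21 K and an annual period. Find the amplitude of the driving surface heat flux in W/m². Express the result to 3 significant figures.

146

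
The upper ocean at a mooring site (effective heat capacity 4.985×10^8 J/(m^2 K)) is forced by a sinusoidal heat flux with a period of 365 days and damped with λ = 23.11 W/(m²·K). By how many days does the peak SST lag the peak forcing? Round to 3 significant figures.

78.0 days

Areal heat capacity C = 4.985×10^8 J/(m^2 K) (given).
ω = 2π / 3.15×10^7 s = 1.99×10^-7 s⁻¹.
Phase lag φ = arctan(Cω/λ) = arctan(99.3/23.11) = 1.34 rad.
Time lag = φ / ω = 1.34 / 1.99×10^-7 = 6.74×10^6 s = 78.0 days.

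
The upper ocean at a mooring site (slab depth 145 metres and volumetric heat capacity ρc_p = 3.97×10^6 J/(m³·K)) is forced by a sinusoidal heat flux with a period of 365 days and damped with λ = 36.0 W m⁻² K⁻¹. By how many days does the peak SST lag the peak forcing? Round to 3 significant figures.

73.6 days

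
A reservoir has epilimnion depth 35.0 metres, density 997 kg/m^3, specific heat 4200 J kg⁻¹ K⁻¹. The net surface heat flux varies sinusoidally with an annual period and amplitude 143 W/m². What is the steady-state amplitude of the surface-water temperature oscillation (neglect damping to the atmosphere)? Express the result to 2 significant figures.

4.9 K

Areal heat capacity C = ρ c_p D = 997 × 4200 × 35.0 = 1.47×10^8 J/(m^2 K).
Angular frequency ω = 2π / T = 2π / 3.15×10^7 s = 1.99×10^-7 s⁻¹.
Cω = 1.47×10^8 × 1.99×10^-7 = 29.2 W/(m²·K).
Amplitude A = F₀ / (Cω) = 143 / 29.2 = 4.90 K.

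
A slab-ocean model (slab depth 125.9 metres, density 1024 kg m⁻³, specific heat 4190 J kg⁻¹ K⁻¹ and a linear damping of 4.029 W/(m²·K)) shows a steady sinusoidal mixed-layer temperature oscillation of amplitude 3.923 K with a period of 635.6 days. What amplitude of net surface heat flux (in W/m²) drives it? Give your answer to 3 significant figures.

243

Areal heat capacity C = ρ c_p D = 1024 × 4190 × 125.9 = 5.40×10^8 J/(m²·K).
ω = 2π / 5.49×10^7 s = 1.14×10^-7 s⁻¹.
√((Cω)² + λ²) = √((61.8)² + 4.029²) = 61.9 W/(m²·K).
F₀ = A × √((Cω)²+λ²) = 3.923 × 61.9 = 243 W/m².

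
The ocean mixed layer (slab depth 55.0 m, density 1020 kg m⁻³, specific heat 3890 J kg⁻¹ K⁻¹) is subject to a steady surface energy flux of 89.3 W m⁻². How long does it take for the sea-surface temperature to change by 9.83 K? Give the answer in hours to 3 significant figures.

6670 hours

Areal heat capacity C = ρ c_p D = 1020 × 3890 × 55.0 = 2.18×10^8 J/(m^2 K).
Time required: Δt = C ΔT / F = 2.18×10^8 × 9.83 / 89.3 = 2.40×10^7 s.
In hours: 2.40×10^7 s / (3600 s/hour) = 6670 hours.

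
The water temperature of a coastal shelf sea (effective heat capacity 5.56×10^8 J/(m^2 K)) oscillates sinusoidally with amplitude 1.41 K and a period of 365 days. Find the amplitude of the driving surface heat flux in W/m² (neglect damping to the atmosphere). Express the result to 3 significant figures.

Areal heat capacity C = 5.56×10^8 J/(m^2 K) (given).
ω = 2π / 3.15×10^7 s = 1.99×10^-7 s⁻¹.
Cω = 5.56×10^8 × 1.99×10^-7 = 111 W/(m²·K).
F₀ = A × Cω = 1.41 × 111 = 156 W/m².

156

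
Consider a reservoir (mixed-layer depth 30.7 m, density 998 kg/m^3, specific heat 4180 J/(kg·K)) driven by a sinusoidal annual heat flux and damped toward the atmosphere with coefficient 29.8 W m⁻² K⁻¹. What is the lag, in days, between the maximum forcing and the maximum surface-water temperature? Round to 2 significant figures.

Areal heat capacity C = ρ c_p D = 998 × 4180 × 30.7 = 1.28×10^8 J/(m²·K).
ω = 2π / 3.15×10^7 s = 1.99×10^-7 s⁻¹.
Phase lag φ = arctan(Cω/λ) = arctan(25.5/29.8) = 0.708 rad.
Time lag = φ / ω = 0.708 / 1.99×10^-7 = 3.55×10^6 s = 41.1 days.

41 days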